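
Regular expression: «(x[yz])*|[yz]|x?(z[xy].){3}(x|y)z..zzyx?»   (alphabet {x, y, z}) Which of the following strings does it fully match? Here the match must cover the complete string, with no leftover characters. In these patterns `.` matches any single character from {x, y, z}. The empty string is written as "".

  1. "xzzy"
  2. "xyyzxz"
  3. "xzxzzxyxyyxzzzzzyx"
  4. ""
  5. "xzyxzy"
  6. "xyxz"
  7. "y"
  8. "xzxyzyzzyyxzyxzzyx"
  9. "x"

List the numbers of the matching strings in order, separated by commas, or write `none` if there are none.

4, 6, 7, 8

1 → no match
2 → no match
3 → no match
4 → match
5 → no match
6 → match
7 → match
8 → match
9 → no match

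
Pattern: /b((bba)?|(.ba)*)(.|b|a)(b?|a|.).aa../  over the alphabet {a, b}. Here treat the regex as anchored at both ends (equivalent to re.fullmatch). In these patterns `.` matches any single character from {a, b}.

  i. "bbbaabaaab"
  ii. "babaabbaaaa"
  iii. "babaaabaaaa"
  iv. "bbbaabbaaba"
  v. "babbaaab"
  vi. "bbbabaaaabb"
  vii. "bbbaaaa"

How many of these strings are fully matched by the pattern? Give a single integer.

7

i → match
ii → match
iii → match
iv → match
v → match
vi → match
vii → match
Total matched: 7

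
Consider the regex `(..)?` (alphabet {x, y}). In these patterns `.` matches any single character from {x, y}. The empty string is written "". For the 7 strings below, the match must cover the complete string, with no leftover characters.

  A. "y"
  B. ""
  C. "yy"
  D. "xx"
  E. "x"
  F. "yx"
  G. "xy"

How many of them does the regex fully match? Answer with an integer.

5

A → no match
B → match
C → match
D → match
E → no match
F → match
G → match
Total matched: 5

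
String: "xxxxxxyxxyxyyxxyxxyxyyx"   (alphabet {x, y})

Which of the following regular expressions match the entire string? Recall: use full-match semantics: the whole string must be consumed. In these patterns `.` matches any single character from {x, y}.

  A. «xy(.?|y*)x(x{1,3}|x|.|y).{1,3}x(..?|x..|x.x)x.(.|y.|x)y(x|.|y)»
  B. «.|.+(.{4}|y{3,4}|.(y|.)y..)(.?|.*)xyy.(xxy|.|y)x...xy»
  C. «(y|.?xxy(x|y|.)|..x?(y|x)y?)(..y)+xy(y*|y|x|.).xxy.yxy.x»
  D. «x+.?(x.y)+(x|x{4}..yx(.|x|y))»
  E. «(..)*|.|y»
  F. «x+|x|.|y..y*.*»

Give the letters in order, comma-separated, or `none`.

A → no match — must start with "xy"
B → no match
C → no match
D → match
E → no match
F → no match

D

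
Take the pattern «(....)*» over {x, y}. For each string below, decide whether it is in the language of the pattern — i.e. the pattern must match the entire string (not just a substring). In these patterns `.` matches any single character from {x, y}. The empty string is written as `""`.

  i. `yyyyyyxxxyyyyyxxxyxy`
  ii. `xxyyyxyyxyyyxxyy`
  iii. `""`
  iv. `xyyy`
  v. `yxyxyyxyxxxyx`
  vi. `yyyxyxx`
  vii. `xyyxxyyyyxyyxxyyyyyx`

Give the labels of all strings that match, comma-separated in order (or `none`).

i → match
ii → match
iii → match
iv → match
v → no match
vi → no match
vii → match

i, ii, iii, iv, vii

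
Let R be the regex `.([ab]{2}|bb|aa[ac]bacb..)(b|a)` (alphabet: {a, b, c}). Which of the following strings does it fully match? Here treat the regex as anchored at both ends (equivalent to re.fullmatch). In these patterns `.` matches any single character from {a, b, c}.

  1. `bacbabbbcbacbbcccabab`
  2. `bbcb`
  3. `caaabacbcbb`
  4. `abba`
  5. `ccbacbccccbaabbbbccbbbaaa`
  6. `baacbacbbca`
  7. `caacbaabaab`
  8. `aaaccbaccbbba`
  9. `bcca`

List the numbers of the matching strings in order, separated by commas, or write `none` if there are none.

3, 4, 6

1 → no match
2 → no match
3 → match
4 → match
5 → no match
6 → match
7 → no match
8 → no match
9 → no match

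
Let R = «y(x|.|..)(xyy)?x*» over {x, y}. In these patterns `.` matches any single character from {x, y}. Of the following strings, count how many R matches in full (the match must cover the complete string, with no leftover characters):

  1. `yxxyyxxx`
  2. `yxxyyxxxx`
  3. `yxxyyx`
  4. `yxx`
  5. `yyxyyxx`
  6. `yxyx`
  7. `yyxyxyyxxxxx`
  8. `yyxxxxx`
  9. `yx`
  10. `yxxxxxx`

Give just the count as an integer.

9

1 → match
2 → match
3 → match
4 → match
5 → match
6 → match
7 → no match
8 → match
9 → match
10 → match
Total matched: 9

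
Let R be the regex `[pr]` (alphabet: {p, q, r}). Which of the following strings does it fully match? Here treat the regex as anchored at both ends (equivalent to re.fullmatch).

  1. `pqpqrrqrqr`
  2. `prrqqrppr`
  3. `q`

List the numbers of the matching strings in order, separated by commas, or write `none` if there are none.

none

1 → no match
2 → no match
3 → no match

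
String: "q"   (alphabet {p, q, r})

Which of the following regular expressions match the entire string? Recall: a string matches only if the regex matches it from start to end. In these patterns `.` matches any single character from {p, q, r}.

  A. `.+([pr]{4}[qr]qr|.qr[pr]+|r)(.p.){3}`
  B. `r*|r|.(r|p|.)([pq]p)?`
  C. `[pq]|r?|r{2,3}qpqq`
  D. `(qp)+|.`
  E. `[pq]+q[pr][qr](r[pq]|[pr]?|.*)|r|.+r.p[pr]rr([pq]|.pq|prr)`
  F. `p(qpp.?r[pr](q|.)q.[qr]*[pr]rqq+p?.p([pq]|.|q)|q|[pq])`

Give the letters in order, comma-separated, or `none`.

C, D

A → no match
B → no match
C → match
D → match
E → no match
F → no match — must start with "p"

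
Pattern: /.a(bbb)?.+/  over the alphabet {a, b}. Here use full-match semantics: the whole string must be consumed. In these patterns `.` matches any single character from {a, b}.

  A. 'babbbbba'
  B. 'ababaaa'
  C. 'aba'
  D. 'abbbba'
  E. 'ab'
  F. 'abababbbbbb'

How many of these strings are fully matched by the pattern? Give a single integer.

A → match
B → no match
C → no match
D → no match
E → no match
F → no match
Total matched: 1

1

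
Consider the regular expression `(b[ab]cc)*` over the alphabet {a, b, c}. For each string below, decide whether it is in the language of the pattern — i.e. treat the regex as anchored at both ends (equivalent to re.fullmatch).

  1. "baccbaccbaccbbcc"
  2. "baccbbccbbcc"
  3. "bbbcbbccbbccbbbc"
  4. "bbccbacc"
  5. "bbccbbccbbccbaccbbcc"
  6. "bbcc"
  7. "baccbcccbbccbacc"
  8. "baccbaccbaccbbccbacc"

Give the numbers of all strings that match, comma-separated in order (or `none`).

1 → match
2 → match
3 → no match
4 → match
5 → match
6 → match
7 → no match
8 → match

1, 2, 4, 5, 6, 8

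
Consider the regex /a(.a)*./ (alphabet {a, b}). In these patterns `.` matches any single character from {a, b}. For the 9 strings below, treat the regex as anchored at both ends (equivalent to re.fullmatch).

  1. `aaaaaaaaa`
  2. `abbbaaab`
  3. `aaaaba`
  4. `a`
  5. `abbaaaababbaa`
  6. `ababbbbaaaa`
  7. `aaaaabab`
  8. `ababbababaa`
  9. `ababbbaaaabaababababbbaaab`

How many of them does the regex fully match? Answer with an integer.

1

1 → no match
2 → no match
3 → no match
4 → no match
5 → no match
6 → no match
7 → match
8 → no match
9 → no match
Total matched: 1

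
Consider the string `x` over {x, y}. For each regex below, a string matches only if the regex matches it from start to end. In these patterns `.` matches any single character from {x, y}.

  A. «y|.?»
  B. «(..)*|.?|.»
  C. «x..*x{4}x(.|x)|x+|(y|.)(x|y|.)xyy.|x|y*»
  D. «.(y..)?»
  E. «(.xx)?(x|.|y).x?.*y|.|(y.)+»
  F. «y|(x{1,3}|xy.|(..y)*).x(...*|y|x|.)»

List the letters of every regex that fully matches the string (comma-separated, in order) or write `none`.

A, B, C, D, E

A → match
B → match
C → match
D → match
E → match
F → no match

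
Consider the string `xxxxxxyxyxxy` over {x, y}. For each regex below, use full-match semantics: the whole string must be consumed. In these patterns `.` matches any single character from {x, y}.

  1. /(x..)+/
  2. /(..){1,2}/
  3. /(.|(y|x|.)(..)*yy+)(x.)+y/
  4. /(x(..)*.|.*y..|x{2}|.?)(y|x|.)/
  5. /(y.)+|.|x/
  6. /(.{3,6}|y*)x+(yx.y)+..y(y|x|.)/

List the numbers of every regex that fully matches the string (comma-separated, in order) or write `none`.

3, 4

1 → no match
2 → no match
3 → match
4 → match
5 → no match
6 → no match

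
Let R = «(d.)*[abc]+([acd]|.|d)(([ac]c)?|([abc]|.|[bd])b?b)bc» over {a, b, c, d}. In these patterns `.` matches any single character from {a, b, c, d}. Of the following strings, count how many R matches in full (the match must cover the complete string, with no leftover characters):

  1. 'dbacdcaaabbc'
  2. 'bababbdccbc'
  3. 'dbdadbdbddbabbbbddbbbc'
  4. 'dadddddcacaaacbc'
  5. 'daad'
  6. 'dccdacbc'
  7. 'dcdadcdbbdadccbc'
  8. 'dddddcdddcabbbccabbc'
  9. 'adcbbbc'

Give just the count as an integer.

1 → no match
2 → match
3 → match
4 → match
5 → no match — must end with 'bc'
6 → match
7 → no match
8 → match
9 → match
Total matched: 6

6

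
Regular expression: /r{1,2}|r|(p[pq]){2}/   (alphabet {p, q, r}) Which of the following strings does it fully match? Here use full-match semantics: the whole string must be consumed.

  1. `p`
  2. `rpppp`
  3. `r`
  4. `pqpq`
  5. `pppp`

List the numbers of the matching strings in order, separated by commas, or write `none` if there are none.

1 → no match
2 → no match
3 → match
4 → match
5 → match

3, 4, 5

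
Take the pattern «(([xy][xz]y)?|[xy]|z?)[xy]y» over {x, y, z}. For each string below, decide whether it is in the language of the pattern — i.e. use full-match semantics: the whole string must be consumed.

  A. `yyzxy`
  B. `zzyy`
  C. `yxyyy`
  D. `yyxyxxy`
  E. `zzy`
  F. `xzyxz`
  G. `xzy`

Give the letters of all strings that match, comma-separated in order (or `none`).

A → no match
B → no match
C → match
D → no match
E → no match
F → no match — must end with `y`
G → no match

C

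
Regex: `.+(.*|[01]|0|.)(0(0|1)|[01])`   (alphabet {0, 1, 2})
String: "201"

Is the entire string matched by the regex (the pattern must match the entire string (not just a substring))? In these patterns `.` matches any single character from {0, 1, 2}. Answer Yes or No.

Yes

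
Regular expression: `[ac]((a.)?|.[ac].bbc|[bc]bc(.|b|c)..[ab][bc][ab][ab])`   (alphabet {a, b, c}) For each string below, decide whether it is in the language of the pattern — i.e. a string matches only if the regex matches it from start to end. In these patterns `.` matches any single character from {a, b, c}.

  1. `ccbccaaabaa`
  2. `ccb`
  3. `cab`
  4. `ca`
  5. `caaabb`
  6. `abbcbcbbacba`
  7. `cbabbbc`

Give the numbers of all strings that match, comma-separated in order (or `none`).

1 → match
2 → no match
3 → match
4 → no match
5 → no match
6 → no match
7 → match

1, 3, 7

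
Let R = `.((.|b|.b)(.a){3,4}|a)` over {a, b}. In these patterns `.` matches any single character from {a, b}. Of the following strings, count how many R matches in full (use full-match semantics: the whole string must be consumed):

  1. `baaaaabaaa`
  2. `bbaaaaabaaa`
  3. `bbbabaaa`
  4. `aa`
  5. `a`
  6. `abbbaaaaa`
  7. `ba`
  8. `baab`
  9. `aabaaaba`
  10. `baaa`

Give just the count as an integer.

1. `baaaaabaaa` → match
2. `bbaaaaabaaa` → no match
3. `bbbabaaa` → match
4. `aa` → match
5. `a` → no match
6. `abbbaaaaa` → match
7. `ba` → match
8. `baab` → no match — must end with `a`
9. `aabaaaba` → match
10. `baaa` → no match
Total matched: 6

6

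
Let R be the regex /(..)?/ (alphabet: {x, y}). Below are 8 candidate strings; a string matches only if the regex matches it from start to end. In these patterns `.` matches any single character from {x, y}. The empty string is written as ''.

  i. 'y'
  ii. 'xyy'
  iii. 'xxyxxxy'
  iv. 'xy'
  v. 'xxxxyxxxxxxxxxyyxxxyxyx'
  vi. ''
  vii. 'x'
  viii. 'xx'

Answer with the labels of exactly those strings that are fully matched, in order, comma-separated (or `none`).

iv, vi, viii

i → no match
ii → no match
iii → no match
iv → match
v → no match
vi → match
vii → no match
viii → match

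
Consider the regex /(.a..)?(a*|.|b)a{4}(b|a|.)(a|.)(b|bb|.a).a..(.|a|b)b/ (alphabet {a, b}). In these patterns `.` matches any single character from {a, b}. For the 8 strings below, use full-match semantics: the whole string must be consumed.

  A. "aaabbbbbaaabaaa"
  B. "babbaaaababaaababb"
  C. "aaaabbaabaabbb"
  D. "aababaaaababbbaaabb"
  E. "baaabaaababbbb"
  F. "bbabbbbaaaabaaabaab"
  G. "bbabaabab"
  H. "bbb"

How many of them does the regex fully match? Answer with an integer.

A → no match — must end with "b"
B → match
C → match
D → match
E → no match
F → no match
G → no match
H → no match
Total matched: 3

3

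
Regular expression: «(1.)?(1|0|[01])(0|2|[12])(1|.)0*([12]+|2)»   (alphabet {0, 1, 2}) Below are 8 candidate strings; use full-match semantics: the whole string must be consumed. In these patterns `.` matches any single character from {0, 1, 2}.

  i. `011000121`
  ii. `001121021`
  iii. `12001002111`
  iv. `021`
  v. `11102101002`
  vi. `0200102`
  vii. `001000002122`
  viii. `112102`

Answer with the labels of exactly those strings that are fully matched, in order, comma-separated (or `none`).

i, iii, vii

i → match
ii → no match
iii → match
iv → no match
v → no match
vi → no match
vii → match
viii → no match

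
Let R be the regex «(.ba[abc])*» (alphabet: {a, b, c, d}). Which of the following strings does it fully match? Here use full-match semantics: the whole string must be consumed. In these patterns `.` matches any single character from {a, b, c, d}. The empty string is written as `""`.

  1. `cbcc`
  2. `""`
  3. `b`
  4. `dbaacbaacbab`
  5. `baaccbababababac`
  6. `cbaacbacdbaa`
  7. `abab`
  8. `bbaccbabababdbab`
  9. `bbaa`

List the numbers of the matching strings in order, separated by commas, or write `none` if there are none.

1 → no match
2 → match
3 → no match
4 → match
5 → no match
6 → match
7 → match
8 → match
9 → match

2, 4, 6, 7, 8, 9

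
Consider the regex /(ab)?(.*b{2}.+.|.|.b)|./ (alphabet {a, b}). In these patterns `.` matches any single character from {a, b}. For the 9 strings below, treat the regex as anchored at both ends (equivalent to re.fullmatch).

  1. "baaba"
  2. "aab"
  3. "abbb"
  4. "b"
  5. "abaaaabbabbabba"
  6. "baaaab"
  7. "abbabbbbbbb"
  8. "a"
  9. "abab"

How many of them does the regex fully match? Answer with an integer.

6

1 → no match
2 → no match
3 → match
4 → match
5 → match
6 → no match
7 → match
8 → match
9 → match
Total matched: 6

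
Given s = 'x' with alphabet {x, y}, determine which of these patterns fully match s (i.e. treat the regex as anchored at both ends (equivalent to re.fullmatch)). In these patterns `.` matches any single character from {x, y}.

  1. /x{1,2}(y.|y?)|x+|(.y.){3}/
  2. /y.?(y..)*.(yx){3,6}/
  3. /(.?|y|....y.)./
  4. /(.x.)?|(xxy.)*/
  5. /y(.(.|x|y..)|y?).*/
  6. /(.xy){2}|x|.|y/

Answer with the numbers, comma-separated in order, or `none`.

1, 3, 6

1 → match
2 → no match — must start with 'y'
3 → match
4 → no match
5 → no match — must start with 'y'
6 → match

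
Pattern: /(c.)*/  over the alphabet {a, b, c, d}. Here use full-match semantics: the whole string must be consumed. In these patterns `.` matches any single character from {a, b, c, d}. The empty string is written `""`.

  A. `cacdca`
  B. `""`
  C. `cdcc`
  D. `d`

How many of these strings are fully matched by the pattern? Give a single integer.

3

A → match
B → match
C → match
D → no match
Total matched: 3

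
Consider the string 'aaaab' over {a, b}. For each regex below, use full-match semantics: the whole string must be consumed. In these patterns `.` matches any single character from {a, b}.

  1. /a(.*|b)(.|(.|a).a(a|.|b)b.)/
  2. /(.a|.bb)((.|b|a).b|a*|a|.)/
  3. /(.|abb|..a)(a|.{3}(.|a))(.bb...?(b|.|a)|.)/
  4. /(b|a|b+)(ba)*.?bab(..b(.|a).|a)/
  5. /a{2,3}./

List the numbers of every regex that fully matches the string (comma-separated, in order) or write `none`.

1 → match
2 → match
3 → match
4 → no match
5 → no match

1, 2, 3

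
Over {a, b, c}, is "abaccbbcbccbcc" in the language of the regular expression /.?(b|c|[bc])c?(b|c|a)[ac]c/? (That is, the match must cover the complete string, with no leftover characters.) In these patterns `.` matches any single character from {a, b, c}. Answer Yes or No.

No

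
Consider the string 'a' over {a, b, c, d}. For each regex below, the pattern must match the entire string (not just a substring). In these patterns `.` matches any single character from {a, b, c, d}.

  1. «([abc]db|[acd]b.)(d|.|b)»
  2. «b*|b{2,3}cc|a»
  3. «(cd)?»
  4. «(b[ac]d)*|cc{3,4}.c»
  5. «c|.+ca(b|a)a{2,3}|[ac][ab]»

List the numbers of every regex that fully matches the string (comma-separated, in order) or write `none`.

1 → no match
2 → match
3 → no match
4 → no match
5 → no match

2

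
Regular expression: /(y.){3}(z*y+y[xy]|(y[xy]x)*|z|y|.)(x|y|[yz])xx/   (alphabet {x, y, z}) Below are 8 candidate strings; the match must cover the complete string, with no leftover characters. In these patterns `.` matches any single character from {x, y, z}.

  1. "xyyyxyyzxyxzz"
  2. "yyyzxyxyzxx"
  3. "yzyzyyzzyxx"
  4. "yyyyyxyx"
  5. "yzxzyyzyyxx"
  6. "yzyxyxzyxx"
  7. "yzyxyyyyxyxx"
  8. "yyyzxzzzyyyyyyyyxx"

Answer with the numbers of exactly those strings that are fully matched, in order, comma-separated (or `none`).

1 → no match — must start with "y"
2 → no match
3 → no match
4 → no match — must end with "xx"
5 → no match
6 → match
7 → match
8 → no match

6, 7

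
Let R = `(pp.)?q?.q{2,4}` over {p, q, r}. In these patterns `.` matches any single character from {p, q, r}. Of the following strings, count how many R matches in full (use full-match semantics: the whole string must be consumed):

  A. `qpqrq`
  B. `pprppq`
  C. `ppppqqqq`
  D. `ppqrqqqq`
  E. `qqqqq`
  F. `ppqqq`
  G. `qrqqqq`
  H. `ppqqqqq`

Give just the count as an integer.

A → no match
B → no match
C → match
D → match
E → match
F → no match
G → match
H → match
Total matched: 5

5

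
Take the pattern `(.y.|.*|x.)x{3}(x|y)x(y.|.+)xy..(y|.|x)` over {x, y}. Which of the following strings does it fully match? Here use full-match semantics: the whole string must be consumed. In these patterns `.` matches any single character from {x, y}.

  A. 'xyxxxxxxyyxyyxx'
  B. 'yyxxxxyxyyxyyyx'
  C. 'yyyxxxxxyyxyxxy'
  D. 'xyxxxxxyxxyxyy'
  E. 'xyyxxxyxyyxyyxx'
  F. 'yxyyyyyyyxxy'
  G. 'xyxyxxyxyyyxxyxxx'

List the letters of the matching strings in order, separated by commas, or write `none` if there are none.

A → match
B → match
C → match
D → match
E → match
F → no match
G → no match

A, B, C, D, E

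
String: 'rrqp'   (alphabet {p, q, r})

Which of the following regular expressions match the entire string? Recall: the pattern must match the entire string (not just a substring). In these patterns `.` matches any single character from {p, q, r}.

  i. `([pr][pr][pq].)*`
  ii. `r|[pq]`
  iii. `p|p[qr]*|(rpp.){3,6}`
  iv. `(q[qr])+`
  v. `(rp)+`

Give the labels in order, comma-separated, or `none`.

i

i → match
ii → no match
iii → no match
iv → no match — must start with 'q'
v → no match — must start with 'rp'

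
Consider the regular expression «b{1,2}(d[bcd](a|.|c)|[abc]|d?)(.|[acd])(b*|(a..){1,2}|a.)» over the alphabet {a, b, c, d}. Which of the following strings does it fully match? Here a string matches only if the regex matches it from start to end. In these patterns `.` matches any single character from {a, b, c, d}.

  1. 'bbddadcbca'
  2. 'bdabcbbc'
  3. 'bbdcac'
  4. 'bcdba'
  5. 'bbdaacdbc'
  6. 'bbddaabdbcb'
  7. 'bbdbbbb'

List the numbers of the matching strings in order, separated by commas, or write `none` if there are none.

1. 'bbddadcbca' → no match
2. 'bdabcbbc' → no match
3. 'bbdcac' → match
4. 'bcdba' → no match
5. 'bbdaacdbc' → no match
6. 'bbddaabdbcb' → no match
7. 'bbdbbbb' → match

3, 7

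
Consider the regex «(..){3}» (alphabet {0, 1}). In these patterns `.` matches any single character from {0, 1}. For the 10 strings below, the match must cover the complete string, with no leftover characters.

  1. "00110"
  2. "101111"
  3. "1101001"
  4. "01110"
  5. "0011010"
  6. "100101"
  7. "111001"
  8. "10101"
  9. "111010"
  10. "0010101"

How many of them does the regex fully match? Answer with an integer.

1 → no match
2 → match
3 → no match
4 → no match
5 → no match
6 → match
7 → match
8 → no match
9 → match
10 → no match
Total matched: 4

4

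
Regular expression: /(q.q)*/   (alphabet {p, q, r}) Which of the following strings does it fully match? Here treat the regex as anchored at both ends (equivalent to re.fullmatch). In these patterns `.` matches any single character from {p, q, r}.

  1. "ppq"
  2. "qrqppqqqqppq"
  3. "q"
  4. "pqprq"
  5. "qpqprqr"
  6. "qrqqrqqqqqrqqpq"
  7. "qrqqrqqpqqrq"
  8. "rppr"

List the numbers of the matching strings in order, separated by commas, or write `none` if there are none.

1 → no match
2 → no match
3 → no match
4 → no match
5 → no match
6 → match
7 → match
8 → no match

6, 7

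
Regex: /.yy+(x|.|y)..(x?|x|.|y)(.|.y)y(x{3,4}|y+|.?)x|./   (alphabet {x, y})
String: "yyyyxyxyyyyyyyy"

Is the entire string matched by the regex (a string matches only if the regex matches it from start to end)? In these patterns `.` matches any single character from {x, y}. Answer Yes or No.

No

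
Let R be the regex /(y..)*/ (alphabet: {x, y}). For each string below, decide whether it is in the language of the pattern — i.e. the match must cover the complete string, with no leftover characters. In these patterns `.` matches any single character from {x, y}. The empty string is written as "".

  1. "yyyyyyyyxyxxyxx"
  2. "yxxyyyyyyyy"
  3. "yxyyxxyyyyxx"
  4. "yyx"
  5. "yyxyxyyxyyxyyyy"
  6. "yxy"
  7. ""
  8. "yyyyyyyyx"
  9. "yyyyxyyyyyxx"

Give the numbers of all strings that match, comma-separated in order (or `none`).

1 → match
2 → no match
3 → match
4 → match
5 → match
6 → match
7 → match
8 → match
9 → match

1, 3, 4, 5, 6, 7, 8, 9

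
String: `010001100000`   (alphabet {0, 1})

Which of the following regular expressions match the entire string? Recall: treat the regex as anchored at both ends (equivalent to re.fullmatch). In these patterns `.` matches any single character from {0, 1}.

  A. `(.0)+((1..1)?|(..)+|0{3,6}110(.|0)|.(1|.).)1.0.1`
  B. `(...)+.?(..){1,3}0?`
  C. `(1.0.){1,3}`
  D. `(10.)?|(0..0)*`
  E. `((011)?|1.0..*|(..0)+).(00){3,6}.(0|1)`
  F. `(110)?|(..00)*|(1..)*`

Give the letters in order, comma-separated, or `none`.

A → no match — must end with `1`
B → match
C → no match — must start with `1`
D → match
E → no match
F → no match

B, D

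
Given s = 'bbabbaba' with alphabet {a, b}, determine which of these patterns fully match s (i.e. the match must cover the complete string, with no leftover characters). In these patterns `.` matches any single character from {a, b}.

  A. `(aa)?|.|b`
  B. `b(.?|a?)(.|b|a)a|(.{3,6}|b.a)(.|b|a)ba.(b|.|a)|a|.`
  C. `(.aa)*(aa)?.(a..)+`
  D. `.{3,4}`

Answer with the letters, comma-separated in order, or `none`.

A → no match
B → match
C → no match
D → no match

B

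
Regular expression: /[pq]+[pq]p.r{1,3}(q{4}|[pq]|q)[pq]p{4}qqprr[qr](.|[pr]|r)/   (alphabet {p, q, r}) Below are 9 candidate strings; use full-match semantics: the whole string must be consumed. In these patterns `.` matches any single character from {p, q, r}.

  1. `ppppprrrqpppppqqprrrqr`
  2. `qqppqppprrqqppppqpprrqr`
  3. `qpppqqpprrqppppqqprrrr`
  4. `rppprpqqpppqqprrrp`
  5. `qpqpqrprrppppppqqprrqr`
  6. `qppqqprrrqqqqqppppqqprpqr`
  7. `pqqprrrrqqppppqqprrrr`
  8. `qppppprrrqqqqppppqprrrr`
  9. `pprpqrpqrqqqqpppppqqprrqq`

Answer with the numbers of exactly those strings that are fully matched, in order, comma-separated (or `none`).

7

1 → no match
2 → no match
3 → no match
4 → no match
5 → no match
6 → no match
7 → match
8 → no match
9 → no match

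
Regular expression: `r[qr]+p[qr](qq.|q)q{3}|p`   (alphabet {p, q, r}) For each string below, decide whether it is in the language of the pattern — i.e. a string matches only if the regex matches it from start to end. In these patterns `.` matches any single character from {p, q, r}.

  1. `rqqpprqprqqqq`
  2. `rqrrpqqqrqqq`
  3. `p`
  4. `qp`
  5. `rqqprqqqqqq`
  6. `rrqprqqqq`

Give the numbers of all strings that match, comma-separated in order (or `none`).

2, 3, 5, 6

1 → no match
2 → match
3 → match
4 → no match
5 → match
6 → match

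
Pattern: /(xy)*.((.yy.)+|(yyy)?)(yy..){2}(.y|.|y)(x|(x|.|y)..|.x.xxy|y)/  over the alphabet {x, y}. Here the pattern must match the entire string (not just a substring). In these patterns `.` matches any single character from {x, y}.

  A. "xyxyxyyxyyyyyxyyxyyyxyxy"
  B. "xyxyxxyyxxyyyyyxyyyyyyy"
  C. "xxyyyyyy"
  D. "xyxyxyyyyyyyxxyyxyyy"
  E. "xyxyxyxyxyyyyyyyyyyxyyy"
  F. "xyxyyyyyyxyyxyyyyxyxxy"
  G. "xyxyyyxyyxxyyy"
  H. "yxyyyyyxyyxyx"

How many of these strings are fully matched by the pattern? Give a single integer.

A → no match
B → match
C → no match
D → match
E → match
F → match
G → match
H → no match
Total matched: 5

5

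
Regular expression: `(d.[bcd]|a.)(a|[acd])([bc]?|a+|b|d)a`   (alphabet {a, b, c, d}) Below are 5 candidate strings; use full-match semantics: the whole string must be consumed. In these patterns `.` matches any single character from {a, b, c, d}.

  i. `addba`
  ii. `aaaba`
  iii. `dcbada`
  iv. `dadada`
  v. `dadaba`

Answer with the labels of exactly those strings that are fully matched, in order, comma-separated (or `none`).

i, ii, iii, iv, v

i → match
ii → match
iii → match
iv → match
v → match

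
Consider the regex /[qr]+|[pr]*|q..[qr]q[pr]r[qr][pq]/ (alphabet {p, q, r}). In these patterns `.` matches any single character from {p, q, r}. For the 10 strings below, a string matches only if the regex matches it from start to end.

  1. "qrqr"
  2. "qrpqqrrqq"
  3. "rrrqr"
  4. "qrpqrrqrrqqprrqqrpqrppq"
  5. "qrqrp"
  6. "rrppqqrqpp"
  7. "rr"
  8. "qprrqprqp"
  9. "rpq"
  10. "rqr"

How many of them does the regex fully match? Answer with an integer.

6

1. "qrqr" → match
2. "qrpqqrrqq" → match
3. "rrrqr" → match
4 → no match
5. "qrqrp" → no match
6. "rrppqqrqpp" → no match
7. "rr" → match
8. "qprrqprqp" → match
9. "rpq" → no match
10. "rqr" → match
Total matched: 6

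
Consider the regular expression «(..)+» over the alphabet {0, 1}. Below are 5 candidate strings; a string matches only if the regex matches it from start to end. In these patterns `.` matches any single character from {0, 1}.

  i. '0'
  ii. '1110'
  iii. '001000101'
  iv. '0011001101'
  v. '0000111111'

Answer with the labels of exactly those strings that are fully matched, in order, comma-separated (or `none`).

ii, iv, v

i → no match
ii → match
iii → no match
iv → match
v → match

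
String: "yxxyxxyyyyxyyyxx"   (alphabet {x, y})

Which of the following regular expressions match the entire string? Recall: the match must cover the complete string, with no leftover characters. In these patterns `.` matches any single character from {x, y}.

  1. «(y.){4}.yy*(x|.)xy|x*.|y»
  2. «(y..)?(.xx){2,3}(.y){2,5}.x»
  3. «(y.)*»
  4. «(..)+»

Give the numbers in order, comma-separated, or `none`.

2, 4

1 → no match
2 → match
3 → no match
4 → match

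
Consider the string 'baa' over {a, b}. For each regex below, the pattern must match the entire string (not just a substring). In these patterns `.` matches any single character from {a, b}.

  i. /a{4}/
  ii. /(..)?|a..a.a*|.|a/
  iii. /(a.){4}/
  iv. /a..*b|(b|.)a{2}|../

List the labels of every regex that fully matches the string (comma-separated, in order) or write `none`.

i → no match — must start with 'a'
ii → no match
iii → no match — must start with 'a'
iv → match

iv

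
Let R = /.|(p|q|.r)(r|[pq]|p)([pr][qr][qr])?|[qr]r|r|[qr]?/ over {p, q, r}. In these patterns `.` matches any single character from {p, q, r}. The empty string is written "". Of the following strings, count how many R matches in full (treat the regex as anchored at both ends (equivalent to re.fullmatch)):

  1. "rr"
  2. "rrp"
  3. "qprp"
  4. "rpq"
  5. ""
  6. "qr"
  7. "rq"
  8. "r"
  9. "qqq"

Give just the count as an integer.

5

1 → match
2 → match
3 → no match
4 → no match
5 → match
6 → match
7 → no match
8 → match
9 → no match
Total matched: 5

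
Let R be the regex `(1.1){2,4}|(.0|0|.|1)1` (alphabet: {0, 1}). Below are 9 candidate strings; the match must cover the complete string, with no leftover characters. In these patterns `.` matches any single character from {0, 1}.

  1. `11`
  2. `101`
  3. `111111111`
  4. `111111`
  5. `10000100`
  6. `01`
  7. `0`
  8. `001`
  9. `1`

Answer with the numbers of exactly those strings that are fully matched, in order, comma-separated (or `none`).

1, 2, 3, 4, 6, 8

1. `11` → match
2. `101` → match
3. `111111111` → match
4. `111111` → match
5. `10000100` → no match — must end with `1`
6. `01` → match
7. `0` → no match — must end with `1`
8. `001` → match
9. `1` → no match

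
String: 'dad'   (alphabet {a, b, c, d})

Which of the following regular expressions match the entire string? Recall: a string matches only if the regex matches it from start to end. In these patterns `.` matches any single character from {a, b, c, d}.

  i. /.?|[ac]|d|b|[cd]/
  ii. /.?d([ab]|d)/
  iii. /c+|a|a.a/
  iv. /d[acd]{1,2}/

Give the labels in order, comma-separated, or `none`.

i → no match
ii → no match
iii → no match
iv → match

iv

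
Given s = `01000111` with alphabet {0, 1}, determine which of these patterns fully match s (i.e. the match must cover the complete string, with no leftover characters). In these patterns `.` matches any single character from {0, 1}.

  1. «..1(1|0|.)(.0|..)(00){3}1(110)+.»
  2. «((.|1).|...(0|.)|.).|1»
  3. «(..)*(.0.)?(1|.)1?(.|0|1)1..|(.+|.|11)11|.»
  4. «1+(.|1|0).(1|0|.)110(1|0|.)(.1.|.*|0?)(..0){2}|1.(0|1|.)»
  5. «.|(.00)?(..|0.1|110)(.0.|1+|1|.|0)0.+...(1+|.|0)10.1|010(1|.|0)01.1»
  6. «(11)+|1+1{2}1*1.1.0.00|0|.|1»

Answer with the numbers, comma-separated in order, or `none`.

3, 5

1 → no match
2 → no match
3 → match
4 → no match — must start with `1`
5 → match
6 → no match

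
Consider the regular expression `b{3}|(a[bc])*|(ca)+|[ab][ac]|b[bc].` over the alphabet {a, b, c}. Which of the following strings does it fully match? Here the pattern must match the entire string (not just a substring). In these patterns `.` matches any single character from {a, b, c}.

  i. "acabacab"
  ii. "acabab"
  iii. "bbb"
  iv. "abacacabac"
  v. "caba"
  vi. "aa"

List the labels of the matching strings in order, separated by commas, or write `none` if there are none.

i, ii, iii, iv, vi

i. "acabacab" → match
ii. "acabab" → match
iii. "bbb" → match
iv. "abacacabac" → match
v. "caba" → no match
vi. "aa" → match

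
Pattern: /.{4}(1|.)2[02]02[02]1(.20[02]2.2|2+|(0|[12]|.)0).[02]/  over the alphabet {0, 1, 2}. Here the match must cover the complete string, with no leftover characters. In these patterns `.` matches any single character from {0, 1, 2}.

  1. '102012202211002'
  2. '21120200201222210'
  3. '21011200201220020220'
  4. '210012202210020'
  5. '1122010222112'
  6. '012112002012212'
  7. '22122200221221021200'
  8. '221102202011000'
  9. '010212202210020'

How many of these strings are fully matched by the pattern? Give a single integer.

7

1 → match
2 → match
3 → match
4 → match
5 → no match
6 → match
7 → no match
8 → match
9 → match
Total matched: 7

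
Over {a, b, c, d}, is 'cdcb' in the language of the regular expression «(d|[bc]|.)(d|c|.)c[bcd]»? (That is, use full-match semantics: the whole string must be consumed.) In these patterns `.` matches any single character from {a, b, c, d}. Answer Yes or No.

Yes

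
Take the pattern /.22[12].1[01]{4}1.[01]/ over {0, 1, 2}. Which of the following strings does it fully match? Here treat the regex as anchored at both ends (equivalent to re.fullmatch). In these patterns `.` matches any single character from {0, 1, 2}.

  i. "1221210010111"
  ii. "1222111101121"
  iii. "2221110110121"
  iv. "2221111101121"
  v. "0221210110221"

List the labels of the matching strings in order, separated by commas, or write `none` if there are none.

i, ii, iii, iv

i → match
ii → match
iii → match
iv → match
v → no match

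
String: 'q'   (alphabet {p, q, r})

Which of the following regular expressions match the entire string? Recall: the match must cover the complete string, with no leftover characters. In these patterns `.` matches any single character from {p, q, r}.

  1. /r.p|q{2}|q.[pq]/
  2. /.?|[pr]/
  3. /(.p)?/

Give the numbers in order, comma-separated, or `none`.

1 → no match
2 → match
3 → no match

2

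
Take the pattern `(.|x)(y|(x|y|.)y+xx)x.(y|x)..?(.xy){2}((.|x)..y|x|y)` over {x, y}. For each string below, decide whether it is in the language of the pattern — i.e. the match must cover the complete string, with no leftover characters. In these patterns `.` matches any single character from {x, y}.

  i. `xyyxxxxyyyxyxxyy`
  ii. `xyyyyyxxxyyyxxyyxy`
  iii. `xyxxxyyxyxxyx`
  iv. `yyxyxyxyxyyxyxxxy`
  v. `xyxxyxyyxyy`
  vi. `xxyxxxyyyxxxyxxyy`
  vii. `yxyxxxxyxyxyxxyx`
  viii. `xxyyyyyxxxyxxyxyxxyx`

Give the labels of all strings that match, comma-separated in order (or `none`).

i → match
ii → no match
iii → match
iv → match
v → no match
vi → match
vii → match
viii → match

i, iii, iv, vi, vii, viii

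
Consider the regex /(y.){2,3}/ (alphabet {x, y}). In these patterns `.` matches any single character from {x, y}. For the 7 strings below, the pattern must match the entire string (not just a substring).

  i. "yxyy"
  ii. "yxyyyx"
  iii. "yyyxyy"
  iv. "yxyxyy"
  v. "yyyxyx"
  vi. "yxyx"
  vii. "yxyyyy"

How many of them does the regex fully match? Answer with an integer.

7

i. "yxyy" → match
ii. "yxyyyx" → match
iii. "yyyxyy" → match
iv. "yxyxyy" → match
v. "yyyxyx" → match
vi. "yxyx" → match
vii. "yxyyyy" → match
Total matched: 7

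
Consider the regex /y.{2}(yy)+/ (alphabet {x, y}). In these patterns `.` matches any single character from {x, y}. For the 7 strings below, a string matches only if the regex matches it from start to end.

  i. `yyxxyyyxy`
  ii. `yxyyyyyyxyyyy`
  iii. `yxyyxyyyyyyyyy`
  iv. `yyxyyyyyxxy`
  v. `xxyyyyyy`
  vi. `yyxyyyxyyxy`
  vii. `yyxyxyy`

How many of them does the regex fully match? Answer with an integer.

i. `yyxxyyyxy` → no match — must end with `yy`
ii → no match
iii → no match
iv. `yyxyyyyyxxy` → no match — must end with `yy`
v. `xxyyyyyy` → no match — must start with `y`
vi. `yyxyyyxyyxy` → no match — must end with `yy`
vii. `yyxyxyy` → no match
Total matched: 0

0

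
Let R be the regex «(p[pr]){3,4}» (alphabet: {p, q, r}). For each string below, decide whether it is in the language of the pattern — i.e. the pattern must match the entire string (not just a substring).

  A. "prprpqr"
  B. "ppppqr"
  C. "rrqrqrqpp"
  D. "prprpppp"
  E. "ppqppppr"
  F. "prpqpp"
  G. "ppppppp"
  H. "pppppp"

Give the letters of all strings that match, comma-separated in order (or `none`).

D, H

A → no match
B → no match
C → no match — must start with "p"
D → match
E → no match
F → no match
G → no match
H → match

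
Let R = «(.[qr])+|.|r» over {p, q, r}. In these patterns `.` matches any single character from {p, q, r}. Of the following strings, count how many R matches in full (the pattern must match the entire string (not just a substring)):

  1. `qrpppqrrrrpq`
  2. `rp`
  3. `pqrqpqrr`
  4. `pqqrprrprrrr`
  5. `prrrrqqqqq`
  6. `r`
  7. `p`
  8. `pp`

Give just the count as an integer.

1. `qrpppqrrrrpq` → no match
2. `rp` → no match
3. `pqrqpqrr` → match
4. `pqqrprrprrrr` → no match
5. `prrrrqqqqq` → match
6. `r` → match
7. `p` → match
8. `pp` → no match
Total matched: 4

4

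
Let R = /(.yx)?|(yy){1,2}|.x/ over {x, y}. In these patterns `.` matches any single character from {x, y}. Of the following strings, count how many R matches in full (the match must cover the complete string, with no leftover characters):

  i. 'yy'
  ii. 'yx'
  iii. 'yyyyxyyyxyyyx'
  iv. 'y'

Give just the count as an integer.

2

i. 'yy' → match
ii. 'yx' → match
iii → no match
iv. 'y' → no match
Total matched: 2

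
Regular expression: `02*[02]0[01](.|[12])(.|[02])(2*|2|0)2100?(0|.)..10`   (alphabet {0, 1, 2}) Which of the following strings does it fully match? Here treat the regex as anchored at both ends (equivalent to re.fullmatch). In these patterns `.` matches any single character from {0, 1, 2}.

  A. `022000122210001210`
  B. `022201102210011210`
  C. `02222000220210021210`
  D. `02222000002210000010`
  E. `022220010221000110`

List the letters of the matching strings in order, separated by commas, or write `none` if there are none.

A, B, C, D, E

A → match
B → match
C → match
D → match
E → match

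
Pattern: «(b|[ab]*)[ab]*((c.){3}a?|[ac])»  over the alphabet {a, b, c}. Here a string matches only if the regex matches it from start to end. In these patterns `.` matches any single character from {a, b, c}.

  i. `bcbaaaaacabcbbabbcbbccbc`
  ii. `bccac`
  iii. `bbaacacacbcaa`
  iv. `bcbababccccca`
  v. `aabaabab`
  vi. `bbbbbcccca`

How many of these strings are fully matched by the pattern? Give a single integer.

0

i → no match
ii → no match
iii → no match
iv → no match
v → no match
vi → no match
Total matched: 0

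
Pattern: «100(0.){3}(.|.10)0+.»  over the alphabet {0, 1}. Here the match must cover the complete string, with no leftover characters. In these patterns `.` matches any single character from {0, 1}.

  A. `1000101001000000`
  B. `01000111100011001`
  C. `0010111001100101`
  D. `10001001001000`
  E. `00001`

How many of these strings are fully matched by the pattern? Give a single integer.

A → match
B → no match — must start with `1000`
C → no match — must start with `1000`
D → no match
E → no match — must start with `1000`
Total matched: 1

1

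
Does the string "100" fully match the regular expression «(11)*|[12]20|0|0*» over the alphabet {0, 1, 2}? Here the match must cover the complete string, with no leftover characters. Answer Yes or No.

No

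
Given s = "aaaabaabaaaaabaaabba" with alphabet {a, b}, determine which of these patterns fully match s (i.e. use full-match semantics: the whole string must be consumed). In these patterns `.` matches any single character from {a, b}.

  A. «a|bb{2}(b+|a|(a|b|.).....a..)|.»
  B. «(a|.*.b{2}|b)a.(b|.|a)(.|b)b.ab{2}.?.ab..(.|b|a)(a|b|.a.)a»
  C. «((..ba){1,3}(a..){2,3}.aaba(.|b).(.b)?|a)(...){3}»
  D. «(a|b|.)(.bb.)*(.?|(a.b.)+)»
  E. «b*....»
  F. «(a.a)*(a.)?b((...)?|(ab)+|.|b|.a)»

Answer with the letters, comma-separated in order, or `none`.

A → no match
B → no match
C → no match
D → no match
E → no match
F → match

F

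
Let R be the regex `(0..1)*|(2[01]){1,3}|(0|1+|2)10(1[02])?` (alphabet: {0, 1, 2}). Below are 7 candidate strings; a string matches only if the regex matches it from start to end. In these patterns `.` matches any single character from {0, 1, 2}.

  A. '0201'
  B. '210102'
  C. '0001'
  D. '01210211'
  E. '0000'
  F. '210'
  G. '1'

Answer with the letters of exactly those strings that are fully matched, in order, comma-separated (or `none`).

A, C, D, F

A. '0201' → match
B. '210102' → no match
C. '0001' → match
D. '01210211' → match
E. '0000' → no match
F. '210' → match
G. '1' → no match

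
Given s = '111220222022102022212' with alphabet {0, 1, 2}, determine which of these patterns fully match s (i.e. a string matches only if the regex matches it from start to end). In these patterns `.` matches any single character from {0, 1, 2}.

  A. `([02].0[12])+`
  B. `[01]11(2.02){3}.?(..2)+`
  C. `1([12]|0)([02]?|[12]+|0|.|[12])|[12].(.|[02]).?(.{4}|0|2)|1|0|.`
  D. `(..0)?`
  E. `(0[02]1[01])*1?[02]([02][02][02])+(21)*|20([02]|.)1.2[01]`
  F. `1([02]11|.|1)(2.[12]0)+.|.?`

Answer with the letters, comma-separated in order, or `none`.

A → no match
B → match
C → no match
D → no match
E → no match
F → no match

B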